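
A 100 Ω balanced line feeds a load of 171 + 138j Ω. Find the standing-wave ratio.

VSWR ≈ 3.08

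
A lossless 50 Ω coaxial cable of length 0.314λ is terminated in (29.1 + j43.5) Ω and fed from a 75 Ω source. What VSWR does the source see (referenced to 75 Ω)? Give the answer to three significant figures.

βl = 2π × 0.314 = 113°
tan(βl) = -2.35
Z_in = Z_0·(Z_L + jZ_0·tanβl)/(Z_0 + jZ_L·tanβl) = 17 − j16.7 Ω
Γ_s = (Z_in − Z_s)/(Z_in + Z_s) = (-58 − j16.7)/(92 − j16.7), |Γ_s| = 0.645
VSWR = (1 + |Γ_s|)/(1 − |Γ_s|)

VSWR ≈ 4.63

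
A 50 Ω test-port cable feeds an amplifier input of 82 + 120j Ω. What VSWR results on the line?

VSWR ≈ 5.58

Γ = (Z_L − Z_0)/(Z_L + Z_0) = (32 + j120)/(132 + j120)
|Γ| = 124/178 = 0.696
VSWR = (1 + |Γ|)/(1 − |Γ|) = 1.7/0.304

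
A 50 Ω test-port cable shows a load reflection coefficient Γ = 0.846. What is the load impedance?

Z_L ≈ 599 Ω

Z_L = Z_0·(1 + Γ)/(1 − Γ) = 50·(1.85)/(0.154)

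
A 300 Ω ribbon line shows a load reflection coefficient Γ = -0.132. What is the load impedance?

Z_L = Z_0·(1 + Γ)/(1 − Γ) = 300·(0.868)/(1.13)

Z_L ≈ 230 Ω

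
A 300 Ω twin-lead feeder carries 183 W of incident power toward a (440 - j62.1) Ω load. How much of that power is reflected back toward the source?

|Γ| = |(140 − j62.1)/(740 − j62.1)| = 0.206
|Γ|² = 0.0425
P_refl = |Γ|²·P_inc = 7.78 W, P_del = (1 − |Γ|²)·P_inc = 175 W

P_reflected ≈ 7.78 W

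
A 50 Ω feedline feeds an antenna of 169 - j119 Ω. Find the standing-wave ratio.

VSWR ≈ 5.16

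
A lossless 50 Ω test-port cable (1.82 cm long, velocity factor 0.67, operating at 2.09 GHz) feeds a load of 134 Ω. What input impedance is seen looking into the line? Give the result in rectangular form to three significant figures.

λ = v/f = 0.67·c / 2.09 GHz = 0.0962 m
βl = 2π·l/λ = 2π × 0.189 = 68.1°
tan(βl) = tan(68.1°) = 2.49
Z_in = Z_0·(Z_L + jZ_0·tanβl)/(Z_0 + jZ_L·tanβl)
     = 50·(134 + j125)/(50 + j334)

Z_in ≈ 21.2 − j16.9 Ω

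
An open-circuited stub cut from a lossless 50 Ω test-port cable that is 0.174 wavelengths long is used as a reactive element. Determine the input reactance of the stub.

X_in ≈ -25.9 Ω (capacitive)

βl = 2π × 0.174 = 62.6°
tan(βl) = 1.93
For an open-circuited stub, Z_in = −jZ_0·cot(βl) = −jZ_0/tan(βl)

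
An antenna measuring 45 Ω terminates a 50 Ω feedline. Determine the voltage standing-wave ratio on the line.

For a purely resistive load, VSWR = R_L/Z_0 or Z_0/R_L (whichever > 1) = 50/45

VSWR ≈ 1.11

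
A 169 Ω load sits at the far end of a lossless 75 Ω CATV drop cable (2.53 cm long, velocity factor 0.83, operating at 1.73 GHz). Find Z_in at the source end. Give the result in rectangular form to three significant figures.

λ = v/f = 0.83·c / 1.73 GHz = 0.144 m
βl = 2π·l/λ = 2π × 0.176 = 63.3°
tan(βl) = tan(63.3°) = 1.99
Z_in = Z_0·(Z_L + jZ_0·tanβl)/(Z_0 + jZ_L·tanβl)
     = 75·(169 + j149)/(75 + j336)

Z_in ≈ 39.7 − j28.9 Ω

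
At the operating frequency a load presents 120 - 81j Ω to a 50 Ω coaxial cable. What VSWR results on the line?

Γ = (Z_L − Z_0)/(Z_L + Z_0) = (70 − j81)/(170 − j81)
|Γ| = 107/188 = 0.569
VSWR = (1 + |Γ|)/(1 − |Γ|) = 1.57/0.431

VSWR ≈ 3.64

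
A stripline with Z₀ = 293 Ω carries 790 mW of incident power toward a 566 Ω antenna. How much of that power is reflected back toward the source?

P_reflected ≈ 79.8 mW

Γ = (566 − 293)/(566 + 293) = 0.318
|Γ|² = 0.101
P_refl = |Γ|²·P_inc = 79.8 mW, P_del = (1 − |Γ|²)·P_inc = 710 mW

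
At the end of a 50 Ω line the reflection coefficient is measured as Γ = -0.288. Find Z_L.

Z_L ≈ 27.6 Ω

Z_L = Z_0·(1 + Γ)/(1 − Γ) = 50·(0.712)/(1.29)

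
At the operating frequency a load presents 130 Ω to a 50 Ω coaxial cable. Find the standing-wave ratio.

Γ = (130 − 50)/(130 + 50) = 0.444
VSWR = (1 + 0.444)/(1 − 0.444)

VSWR ≈ 2.6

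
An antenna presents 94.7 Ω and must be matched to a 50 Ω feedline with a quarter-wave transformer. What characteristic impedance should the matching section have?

Z_qwt = √(Z_0·R_L) = √(50 × 94.7) = √4735

Z_qwt ≈ 68.8 Ω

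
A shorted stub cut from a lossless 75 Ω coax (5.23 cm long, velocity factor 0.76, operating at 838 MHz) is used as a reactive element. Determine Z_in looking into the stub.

Z_in ≈ +j197 Ω

λ = v/f = 0.76·c / 838 MHz = 0.272 m
βl = 2π·l/λ = 2π × 0.192 = 69.2°
tan(βl) = 2.63
For a shorted stub, Z_in = jZ_0·tan(βl)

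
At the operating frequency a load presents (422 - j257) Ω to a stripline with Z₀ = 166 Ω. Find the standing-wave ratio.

Γ = (Z_L − Z_0)/(Z_L + Z_0) = (256 − j257)/(588 − j257)
|Γ| = 363/642 = 0.565
VSWR = (1 + |Γ|)/(1 − |Γ|) = 1.57/0.435

VSWR ≈ 3.6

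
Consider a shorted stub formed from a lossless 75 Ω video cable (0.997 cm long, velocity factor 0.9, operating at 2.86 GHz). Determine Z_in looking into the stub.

λ = v/f = 0.9·c / 2.86 GHz = 0.0944 m
βl = 2π·l/λ = 2π × 0.106 = 38°
tan(βl) = 0.782
For a shorted stub, Z_in = jZ_0·tan(βl)

Z_in ≈ +j58.6 Ω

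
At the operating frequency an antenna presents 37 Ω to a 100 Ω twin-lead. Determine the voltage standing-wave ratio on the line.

VSWR ≈ 2.7

Γ = (37 − 100)/(37 + 100) = -0.46
VSWR = (1 + 0.46)/(1 − 0.46)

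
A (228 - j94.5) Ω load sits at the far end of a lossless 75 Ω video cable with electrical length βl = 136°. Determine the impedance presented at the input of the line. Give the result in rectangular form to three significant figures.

Z_in ≈ 50.8 + j81.4 Ω

tan(βl) = tan(136°) = -0.966
Z_in = Z_0·(Z_L + jZ_0·tanβl)/(Z_0 + jZ_L·tanβl)
     = 75·(228 − j167)/(-16.3 − j220)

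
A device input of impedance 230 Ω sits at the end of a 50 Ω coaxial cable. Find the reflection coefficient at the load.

Γ = 0.643

Γ = (Z_L − Z_0)/(Z_L + Z_0) = (230 − 50)/(230 + 50) = 180/280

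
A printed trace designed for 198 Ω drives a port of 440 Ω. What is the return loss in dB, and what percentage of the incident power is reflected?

Γ = (440 − 198)/(440 + 198) = 0.379
RL = −20·log₁₀(0.379) = 8.42 dB
P_refl/P_inc = |Γ|² = 0.144

RL ≈ 8.42 dB; 14.4% of incident power reflected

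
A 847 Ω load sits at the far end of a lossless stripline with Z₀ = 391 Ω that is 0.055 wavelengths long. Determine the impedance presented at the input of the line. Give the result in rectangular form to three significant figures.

Z_in ≈ 595 − j323 Ω

βl = 2π × 0.055 = 19.8°
tan(βl) = tan(19.8°) = 0.36
Z_in = Z_0·(Z_L + jZ_0·tanβl)/(Z_0 + jZ_L·tanβl)
     = 391·(847 + j141)/(391 + j305)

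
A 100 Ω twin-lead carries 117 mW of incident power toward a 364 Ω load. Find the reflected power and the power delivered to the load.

Γ = (364 − 100)/(364 + 100) = 0.569
|Γ|² = 0.324
P_refl = |Γ|²·P_inc = 37.9 mW, P_del = (1 − |Γ|²)·P_inc = 79.1 mW

P_reflected ≈ 37.9 mW; P_delivered ≈ 79.1 mW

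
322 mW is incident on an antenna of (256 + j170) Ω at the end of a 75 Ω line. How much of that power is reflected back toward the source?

P_reflected ≈ 143 mW

|Γ| = |(181 + j170)/(331 + j170)| = 0.667
|Γ|² = 0.445
P_refl = |Γ|²·P_inc = 143 mW, P_del = (1 − |Γ|²)·P_inc = 179 mW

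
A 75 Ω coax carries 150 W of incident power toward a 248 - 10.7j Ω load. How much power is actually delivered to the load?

|Γ| = |(173 − j10.7)/(323 − j10.7)| = 0.536
|Γ|² = 0.288
P_refl = |Γ|²·P_inc = 43.1 W, P_del = (1 − |Γ|²)·P_inc = 107 W

P_delivered ≈ 107 W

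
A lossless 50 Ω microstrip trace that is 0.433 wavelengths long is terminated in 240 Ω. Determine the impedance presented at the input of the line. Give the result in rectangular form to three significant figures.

βl = 2π × 0.433 = 156°
tan(βl) = tan(156°) = -0.448
Z_in = Z_0·(Z_L + jZ_0·tanβl)/(Z_0 + jZ_L·tanβl)
     = 50·(240 − j22.4)/(50 − j107)

Z_in ≈ 51.3 + j87.8 Ω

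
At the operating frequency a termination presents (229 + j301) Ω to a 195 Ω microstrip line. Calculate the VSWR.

Γ = (Z_L − Z_0)/(Z_L + Z_0) = (34 + j301)/(424 + j301)
|Γ| = 303/520 = 0.583
VSWR = (1 + |Γ|)/(1 − |Γ|) = 1.58/0.417

VSWR ≈ 3.79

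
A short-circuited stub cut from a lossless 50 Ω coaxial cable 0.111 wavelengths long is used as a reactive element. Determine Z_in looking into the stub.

βl = 2π × 0.111 = 40°
tan(βl) = 0.838
For a short-circuited stub, Z_in = jZ_0·tan(βl)

Z_in ≈ +j41.9 Ω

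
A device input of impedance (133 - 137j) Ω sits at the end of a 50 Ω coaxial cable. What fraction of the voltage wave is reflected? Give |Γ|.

|Γ| ≈ 0.701

Γ = (Z_L − Z_0)/(Z_L + Z_0) = (83 − j137)/(183 − j137)
|Γ| = 160/229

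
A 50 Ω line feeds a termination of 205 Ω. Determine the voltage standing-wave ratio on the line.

For a purely resistive load, VSWR = R_L/Z_0 or Z_0/R_L (whichever > 1) = 205/50

VSWR ≈ 4.1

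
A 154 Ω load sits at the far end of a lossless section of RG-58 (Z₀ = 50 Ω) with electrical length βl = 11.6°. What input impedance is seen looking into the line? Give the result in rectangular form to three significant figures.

tan(βl) = tan(11.6°) = 0.205
Z_in = Z_0·(Z_L + jZ_0·tanβl)/(Z_0 + jZ_L·tanβl)
     = 50·(154 + j10.3)/(50 + j31.6)

Z_in ≈ 115 − j62.2 Ω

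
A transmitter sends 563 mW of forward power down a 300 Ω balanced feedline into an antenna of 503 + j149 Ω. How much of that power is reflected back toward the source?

|Γ| = |(203 + j149)/(803 + j149)| = 0.308
|Γ|² = 0.0951
P_refl = |Γ|²·P_inc = 53.5 mW, P_del = (1 − |Γ|²)·P_inc = 509 mW

P_reflected ≈ 53.5 mW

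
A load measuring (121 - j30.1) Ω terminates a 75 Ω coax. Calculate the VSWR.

VSWR ≈ 1.77

Γ = (Z_L − Z_0)/(Z_L + Z_0) = (46 − j30.1)/(196 − j30.1)
|Γ| = 55/198 = 0.277
VSWR = (1 + |Γ|)/(1 − |Γ|) = 1.28/0.723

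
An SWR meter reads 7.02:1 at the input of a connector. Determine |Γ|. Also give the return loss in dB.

|Γ| ≈ 0.751; return loss ≈ 2.49 dB

|Γ| = (S − 1)/(S + 1) = (7.02 − 1)/(7.02 + 1) = 6.02/8.02
RL = −20·log₁₀|Γ| = −20·log₁₀(0.751)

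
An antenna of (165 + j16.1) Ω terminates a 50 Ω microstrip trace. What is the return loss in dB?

RL ≈ 5.37 dB

Γ = (115 + j16.1)/(215 + j16.1), |Γ| = 0.539
RL = −20·log₁₀|Γ| = −20·log₁₀(0.539)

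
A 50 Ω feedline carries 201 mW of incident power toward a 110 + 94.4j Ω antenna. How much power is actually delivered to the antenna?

|Γ| = |(60 + j94.4)/(160 + j94.4)| = 0.602
|Γ|² = 0.363
P_refl = |Γ|²·P_inc = 72.9 mW, P_del = (1 − |Γ|²)·P_inc = 128 mW

P_delivered ≈ 128 mW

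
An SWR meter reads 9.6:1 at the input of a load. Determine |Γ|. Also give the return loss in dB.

|Γ| = (S − 1)/(S + 1) = (9.6 − 1)/(9.6 + 1) = 8.6/10.6
RL = −20·log₁₀|Γ| = −20·log₁₀(0.811)

|Γ| ≈ 0.811; return loss ≈ 1.82 dB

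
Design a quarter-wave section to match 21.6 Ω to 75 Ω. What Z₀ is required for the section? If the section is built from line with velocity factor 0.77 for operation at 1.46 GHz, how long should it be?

Z_qwt ≈ 40.2 Ω; length ≈ 3.96 cm

Z_qwt = √(Z_0·R_L) = √(75 × 21.6) = √1620
λ = 0.77·c/f = 0.158 m, so l = λ/4 = 0.0396 m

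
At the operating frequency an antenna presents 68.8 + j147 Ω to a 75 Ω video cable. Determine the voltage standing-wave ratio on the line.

Γ = (Z_L − Z_0)/(Z_L + Z_0) = (-6.2 + j147)/(143.8 + j147)
|Γ| = 147/206 = 0.715
VSWR = (1 + |Γ|)/(1 − |Γ|) = 1.72/0.285

VSWR ≈ 6.03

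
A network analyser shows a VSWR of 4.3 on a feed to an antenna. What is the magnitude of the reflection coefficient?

|Γ| ≈ 0.623

|Γ| = (S − 1)/(S + 1) = (4.3 − 1)/(4.3 + 1) = 3.3/5.3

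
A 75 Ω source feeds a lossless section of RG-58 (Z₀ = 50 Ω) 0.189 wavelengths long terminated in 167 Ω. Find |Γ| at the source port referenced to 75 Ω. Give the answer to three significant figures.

βl = 2π × 0.189 = 68°
tan(βl) = 2.48
Z_in = Z_0·(Z_L + jZ_0·tanβl)/(Z_0 + jZ_L·tanβl) = 17.2 − j18.1 Ω
Γ_s = (Z_in − Z_s)/(Z_in + Z_s) = (-57.8 − j18.1)/(92.2 − j18.1), |Γ_s| = 0.645

|Γ| ≈ 0.645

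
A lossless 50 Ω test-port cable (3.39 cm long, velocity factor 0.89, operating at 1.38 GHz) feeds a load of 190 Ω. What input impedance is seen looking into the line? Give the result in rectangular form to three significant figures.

Z_in ≈ 16.3 − j23.2 Ω

λ = v/f = 0.89·c / 1.38 GHz = 0.193 m
βl = 2π·l/λ = 2π × 0.175 = 63.1°
tan(βl) = tan(63.1°) = 1.97
Z_in = Z_0·(Z_L + jZ_0·tanβl)/(Z_0 + jZ_L·tanβl)
     = 50·(190 + j98.5)/(50 + j374)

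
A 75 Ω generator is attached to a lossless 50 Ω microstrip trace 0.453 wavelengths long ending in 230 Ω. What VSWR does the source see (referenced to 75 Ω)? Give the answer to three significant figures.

VSWR ≈ 3.41

βl = 2π × 0.453 = 163°
tan(βl) = -0.304
Z_in = Z_0·(Z_L + jZ_0·tanβl)/(Z_0 + jZ_L·tanβl) = 84.9 + j104 Ω
Γ_s = (Z_in − Z_s)/(Z_in + Z_s) = (9.95 + j104)/(160 + j104), |Γ_s| = 0.546
VSWR = (1 + |Γ_s|)/(1 − |Γ_s|)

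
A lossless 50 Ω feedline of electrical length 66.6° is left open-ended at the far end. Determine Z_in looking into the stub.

tan(βl) = 2.31
For an open-ended stub, Z_in = −jZ_0·cot(βl) = −jZ_0/tan(βl)

Z_in ≈ −j21.6 Ω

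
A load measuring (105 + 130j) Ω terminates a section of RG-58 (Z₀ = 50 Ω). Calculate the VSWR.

Γ = (Z_L − Z_0)/(Z_L + Z_0) = (55 + j130)/(155 + j130)
|Γ| = 141/202 = 0.698
VSWR = (1 + |Γ|)/(1 − |Γ|) = 1.7/0.302

VSWR ≈ 5.62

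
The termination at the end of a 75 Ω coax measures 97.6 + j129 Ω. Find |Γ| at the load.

|Γ| ≈ 0.608

Γ = (Z_L − Z_0)/(Z_L + Z_0) = (22.6 + j129)/(172.6 + j129)
|Γ| = 131/215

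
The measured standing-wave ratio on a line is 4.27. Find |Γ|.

|Γ| ≈ 0.62

|Γ| = (S − 1)/(S + 1) = (4.27 − 1)/(4.27 + 1) = 3.27/5.27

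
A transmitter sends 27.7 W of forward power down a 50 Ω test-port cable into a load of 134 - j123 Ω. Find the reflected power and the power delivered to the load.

P_reflected ≈ 12.5 W; P_delivered ≈ 15.2 W

|Γ| = |(84 − j123)/(184 − j123)| = 0.673
|Γ|² = 0.453
P_refl = |Γ|²·P_inc = 12.5 W, P_del = (1 − |Γ|²)·P_inc = 15.2 W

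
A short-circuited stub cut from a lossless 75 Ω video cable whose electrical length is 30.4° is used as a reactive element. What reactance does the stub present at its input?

tan(βl) = 0.587
For a short-circuited stub, Z_in = jZ_0·tan(βl)

X_in ≈ 44 Ω (inductive)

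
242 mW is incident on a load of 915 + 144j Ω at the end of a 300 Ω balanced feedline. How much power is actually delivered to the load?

P_delivered ≈ 178 mW

|Γ| = |(615 + j144)/(1215 + j144)| = 0.516
|Γ|² = 0.267
P_refl = |Γ|²·P_inc = 64.5 mW, P_del = (1 − |Γ|²)·P_inc = 178 mW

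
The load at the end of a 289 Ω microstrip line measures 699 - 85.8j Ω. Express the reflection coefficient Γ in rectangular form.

Γ ≈ 0.419 − j0.0504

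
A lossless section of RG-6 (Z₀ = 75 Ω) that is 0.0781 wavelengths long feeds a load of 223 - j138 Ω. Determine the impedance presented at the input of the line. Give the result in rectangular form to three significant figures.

Z_in ≈ 44.4 − j84.9 Ω

βl = 2π × 0.0781 = 28.1°
tan(βl) = tan(28.1°) = 0.534
Z_in = Z_0·(Z_L + jZ_0·tanβl)/(Z_0 + jZ_L·tanβl)
     = 75·(223 − j97.9)/(149 + j119)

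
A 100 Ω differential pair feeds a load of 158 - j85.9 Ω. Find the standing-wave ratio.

VSWR ≈ 2.23

Γ = (Z_L − Z_0)/(Z_L + Z_0) = (58 − j85.9)/(258 − j85.9)
|Γ| = 104/272 = 0.381
VSWR = (1 + |Γ|)/(1 − |Γ|) = 1.38/0.619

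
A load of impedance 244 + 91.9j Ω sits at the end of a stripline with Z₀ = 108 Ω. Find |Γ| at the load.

Γ = (Z_L − Z_0)/(Z_L + Z_0) = (136 + j91.9)/(352 + j91.9)
|Γ| = 164/364

|Γ| ≈ 0.451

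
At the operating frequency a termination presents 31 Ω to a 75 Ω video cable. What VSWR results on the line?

VSWR ≈ 2.42

For a purely resistive load, VSWR = R_L/Z_0 or Z_0/R_L (whichever > 1) = 75/31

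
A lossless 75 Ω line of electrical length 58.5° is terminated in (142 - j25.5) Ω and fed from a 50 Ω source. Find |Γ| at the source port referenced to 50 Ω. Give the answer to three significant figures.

|Γ| ≈ 0.258

tan(βl) = 1.63
Z_in = Z_0·(Z_L + jZ_0·tanβl)/(Z_0 + jZ_L·tanβl) = 43.5 − j24.1 Ω
Γ_s = (Z_in − Z_s)/(Z_in + Z_s) = (-6.52 − j24.1)/(93.5 − j24.1), |Γ_s| = 0.258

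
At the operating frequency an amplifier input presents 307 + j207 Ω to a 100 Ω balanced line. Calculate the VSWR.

VSWR ≈ 4.57

Γ = (Z_L − Z_0)/(Z_L + Z_0) = (207 + j207)/(407 + j207)
|Γ| = 293/457 = 0.641
VSWR = (1 + |Γ|)/(1 − |Γ|) = 1.64/0.359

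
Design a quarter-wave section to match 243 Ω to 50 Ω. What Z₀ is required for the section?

Z_qwt = √(Z_0·R_L) = √(50 × 243) = √12150

Z_qwt ≈ 110 Ω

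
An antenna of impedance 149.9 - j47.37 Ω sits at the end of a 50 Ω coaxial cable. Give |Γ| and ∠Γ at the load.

Γ ≈ 0.538 ∠ -12°

Γ = (Z_L − Z_0)/(Z_L + Z_0) = (99.9 − j47.37)/(199.9 − j47.37)
|Γ| = 111/205 = 0.538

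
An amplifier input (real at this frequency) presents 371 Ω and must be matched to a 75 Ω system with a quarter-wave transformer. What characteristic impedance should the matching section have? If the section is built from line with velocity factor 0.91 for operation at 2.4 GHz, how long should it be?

Z_qwt = √(Z_0·R_L) = √(75 × 371) = √27820
λ = 0.91·c/f = 0.114 m, so l = λ/4 = 0.0284 m

Z_qwt ≈ 167 Ω; length ≈ 2.84 cm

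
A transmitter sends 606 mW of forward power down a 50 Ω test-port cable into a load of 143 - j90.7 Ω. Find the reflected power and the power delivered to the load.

P_reflected ≈ 225 mW; P_delivered ≈ 381 mW

|Γ| = |(93 − j90.7)/(193 − j90.7)| = 0.609
|Γ|² = 0.371
P_refl = |Γ|²·P_inc = 225 mW, P_del = (1 − |Γ|²)·P_inc = 381 mW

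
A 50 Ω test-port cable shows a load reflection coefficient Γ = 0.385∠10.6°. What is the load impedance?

Z_L = Z_0·(1 + Γ)/(1 − Γ) = 50·(1.38 + j0.0708)/(0.622 − j0.0708)

Z_L ≈ 109 + j18.1 Ω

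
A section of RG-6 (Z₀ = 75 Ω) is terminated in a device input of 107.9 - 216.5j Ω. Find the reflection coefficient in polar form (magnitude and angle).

Γ = (Z_L − Z_0)/(Z_L + Z_0) = (32.9 − j216.5)/(182.9 − j216.5)
|Γ| = 219/283 = 0.773

Γ ≈ 0.773 ∠ -31.6°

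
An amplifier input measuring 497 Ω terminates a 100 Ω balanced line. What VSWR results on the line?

Γ = (497 − 100)/(497 + 100) = 0.665
VSWR = (1 + 0.665)/(1 − 0.665)

VSWR ≈ 4.97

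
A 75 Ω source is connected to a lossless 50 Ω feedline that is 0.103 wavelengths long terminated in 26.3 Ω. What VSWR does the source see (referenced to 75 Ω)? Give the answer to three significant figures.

βl = 2π × 0.103 = 37.1°
tan(βl) = 0.756
Z_in = Z_0·(Z_L + jZ_0·tanβl)/(Z_0 + jZ_L·tanβl) = 35.7 + j23.6 Ω
Γ_s = (Z_in − Z_s)/(Z_in + Z_s) = (-39.3 + j23.6)/(111 + j23.6), |Γ_s| = 0.405
VSWR = (1 + |Γ_s|)/(1 − |Γ_s|)

VSWR ≈ 2.36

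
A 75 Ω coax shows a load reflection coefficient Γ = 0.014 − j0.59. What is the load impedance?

Z_L ≈ 37 − j67 Ω

Z_L = Z_0·(1 + Γ)/(1 − Γ) = 75·(1.01 − j0.59)/(0.986 + j0.59)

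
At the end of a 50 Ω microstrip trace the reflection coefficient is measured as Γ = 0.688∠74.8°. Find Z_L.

Z_L ≈ 23.7 + j59.7 Ω

Z_L = Z_0·(1 + Γ)/(1 − Γ) = 50·(1.18 + j0.664)/(0.82 − j0.664)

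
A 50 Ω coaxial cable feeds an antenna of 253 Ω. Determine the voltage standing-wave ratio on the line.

Γ = (253 − 50)/(253 + 50) = 0.67
VSWR = (1 + 0.67)/(1 − 0.67)

VSWR ≈ 5.06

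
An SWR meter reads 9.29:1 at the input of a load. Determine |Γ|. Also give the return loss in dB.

|Γ| = (S − 1)/(S + 1) = (9.29 − 1)/(9.29 + 1) = 8.29/10.3
RL = −20·log₁₀|Γ| = −20·log₁₀(0.806)

|Γ| ≈ 0.806; return loss ≈ 1.88 dB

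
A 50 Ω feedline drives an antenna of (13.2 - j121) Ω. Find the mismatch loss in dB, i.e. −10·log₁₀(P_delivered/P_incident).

mismatch loss ≈ 8.49 dB

Γ = (-36.8 − j121)/(63.2 − j121), |Γ| = 0.926
|Γ|² = 0.858, so P_del/P_inc = 1 − |Γ|² = 0.142
ML = −10·log₁₀(1 − |Γ|²)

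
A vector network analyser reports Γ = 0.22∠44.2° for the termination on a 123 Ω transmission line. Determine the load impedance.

Z_L ≈ 160 + j51.5 Ω

Z_L = Z_0·(1 + Γ)/(1 − Γ) = 123·(1.16 + j0.153)/(0.842 − j0.153)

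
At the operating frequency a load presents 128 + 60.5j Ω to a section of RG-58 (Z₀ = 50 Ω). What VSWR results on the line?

VSWR ≈ 3.21

Γ = (Z_L − Z_0)/(Z_L + Z_0) = (78 + j60.5)/(178 + j60.5)
|Γ| = 98.7/188 = 0.525
VSWR = (1 + |Γ|)/(1 − |Γ|) = 1.53/0.475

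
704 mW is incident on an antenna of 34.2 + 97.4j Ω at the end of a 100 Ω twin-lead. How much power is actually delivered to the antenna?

|Γ| = |(-65.8 + j97.4)/(134.2 + j97.4)| = 0.709
|Γ|² = 0.502
P_refl = |Γ|²·P_inc = 354 mW, P_del = (1 − |Γ|²)·P_inc = 350 mW

P_delivered ≈ 350 mW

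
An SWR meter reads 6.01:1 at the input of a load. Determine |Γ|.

|Γ| ≈ 0.715

|Γ| = (S − 1)/(S + 1) = (6.01 − 1)/(6.01 + 1) = 5.01/7.01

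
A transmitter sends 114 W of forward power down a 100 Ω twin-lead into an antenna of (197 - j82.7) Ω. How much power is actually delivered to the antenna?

P_delivered ≈ 94.5 W

|Γ| = |(97 − j82.7)/(297 − j82.7)| = 0.413
|Γ|² = 0.171
P_refl = |Γ|²·P_inc = 19.5 W, P_del = (1 − |Γ|²)·P_inc = 94.5 W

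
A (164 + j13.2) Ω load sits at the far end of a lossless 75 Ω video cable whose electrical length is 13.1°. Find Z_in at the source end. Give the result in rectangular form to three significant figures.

Z_in ≈ 147 − j45.9 Ω

tan(βl) = tan(13.1°) = 0.233
Z_in = Z_0·(Z_L + jZ_0·tanβl)/(Z_0 + jZ_L·tanβl)
     = 75·(164 + j30.7)/(71.9 + j38.2)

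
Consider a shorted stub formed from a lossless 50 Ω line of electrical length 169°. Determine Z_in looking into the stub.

tan(βl) = -0.194
For a shorted stub, Z_in = jZ_0·tan(βl)

Z_in ≈ −j9.72 Ω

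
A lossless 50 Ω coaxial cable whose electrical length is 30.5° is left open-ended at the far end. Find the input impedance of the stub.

tan(βl) = 0.589
For an open-ended stub, Z_in = −jZ_0·cot(βl) = −jZ_0/tan(βl)

Z_in ≈ −j84.9 Ω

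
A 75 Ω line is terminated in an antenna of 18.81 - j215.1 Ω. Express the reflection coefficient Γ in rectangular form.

Γ ≈ 0.744 − j0.586

Γ = (Z_L − Z_0)/(Z_L + Z_0) = (-56.19 − j215.1)/(93.81 − j215.1)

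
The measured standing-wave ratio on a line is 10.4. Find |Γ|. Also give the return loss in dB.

|Γ| ≈ 0.825; return loss ≈ 1.68 dB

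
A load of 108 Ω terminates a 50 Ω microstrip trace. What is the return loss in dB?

Γ = (108 − 50)/(108 + 50) = 0.367
RL = −20·log₁₀|Γ| = −20·log₁₀(0.367)

RL ≈ 8.7 dB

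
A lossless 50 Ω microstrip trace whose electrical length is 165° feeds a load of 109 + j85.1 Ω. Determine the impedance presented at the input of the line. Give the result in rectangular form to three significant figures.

tan(βl) = tan(165°) = -0.268
Z_in = Z_0·(Z_L + jZ_0·tanβl)/(Z_0 + jZ_L·tanβl)
     = 50·(109 + j71.7)/(72.8 − j29.2)

Z_in ≈ 47.5 + j68.3 Ω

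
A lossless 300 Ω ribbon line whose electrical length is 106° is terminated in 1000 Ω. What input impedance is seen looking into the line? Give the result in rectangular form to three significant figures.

Z_in ≈ 96.7 + j77.7 Ω

tan(βl) = tan(106°) = -3.49
Z_in = Z_0·(Z_L + jZ_0·tanβl)/(Z_0 + jZ_L·tanβl)
     = 300·(1000 − j1050)/(300 − j3490)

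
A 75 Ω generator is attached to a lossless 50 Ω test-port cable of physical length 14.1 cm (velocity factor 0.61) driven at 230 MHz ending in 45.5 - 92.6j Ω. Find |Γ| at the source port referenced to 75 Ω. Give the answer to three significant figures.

|Γ| ≈ 0.787

λ = v/f = 0.61·c / 230 MHz = 0.796 m
βl = 2π·l/λ = 2π × 0.177 = 63.8°
tan(βl) = 2.03
Z_in = Z_0·(Z_L + jZ_0·tanβl)/(Z_0 + jZ_L·tanβl) = 8.94 − j1.58 Ω
Γ_s = (Z_in − Z_s)/(Z_in + Z_s) = (-66.1 − j1.58)/(83.9 − j1.58), |Γ_s| = 0.787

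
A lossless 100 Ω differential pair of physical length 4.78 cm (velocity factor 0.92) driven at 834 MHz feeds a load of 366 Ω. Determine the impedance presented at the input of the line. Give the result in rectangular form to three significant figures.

Z_in ≈ 42.1 − j69.1 Ω

λ = v/f = 0.92·c / 834 MHz = 0.331 m
βl = 2π·l/λ = 2π × 0.144 = 52°
tan(βl) = tan(52°) = 1.28
Z_in = Z_0·(Z_L + jZ_0·tanβl)/(Z_0 + jZ_L·tanβl)
     = 100·(366 + j128)/(100 + j468)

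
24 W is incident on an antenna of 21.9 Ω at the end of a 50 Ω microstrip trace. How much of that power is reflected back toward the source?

Γ = (21.9 − 50)/(21.9 + 50) = -0.391
|Γ|² = 0.153
P_refl = |Γ|²·P_inc = 3.67 W, P_del = (1 − |Γ|²)·P_inc = 20.3 W

P_reflected ≈ 3.67 W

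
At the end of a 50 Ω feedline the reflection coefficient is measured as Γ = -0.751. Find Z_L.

Z_L = Z_0·(1 + Γ)/(1 − Γ) = 50·(0.249)/(1.75)

Z_L ≈ 7.11 Ω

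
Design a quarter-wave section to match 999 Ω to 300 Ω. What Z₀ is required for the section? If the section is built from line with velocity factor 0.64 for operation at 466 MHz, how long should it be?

Z_qwt ≈ 547 Ω; length ≈ 10.3 cm

Z_qwt = √(Z_0·R_L) = √(300 × 999) = √299700
λ = 0.64·c/f = 0.412 m, so l = λ/4 = 0.103 m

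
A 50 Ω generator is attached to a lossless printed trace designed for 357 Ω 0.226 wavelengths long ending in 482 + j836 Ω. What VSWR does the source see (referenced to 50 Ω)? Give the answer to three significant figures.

VSWR ≈ 10.3

βl = 2π × 0.226 = 81.4°
tan(βl) = 6.58
Z_in = Z_0·(Z_L + jZ_0·tanβl)/(Z_0 + jZ_L·tanβl) = 74.5 − j175 Ω
Γ_s = (Z_in − Z_s)/(Z_in + Z_s) = (24.5 − j175)/(125 − j175), |Γ_s| = 0.823
VSWR = (1 + |Γ_s|)/(1 − |Γ_s|)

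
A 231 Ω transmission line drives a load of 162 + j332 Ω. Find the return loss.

RL ≈ 3.62 dB

Γ = (-69 + j332)/(393 + j332), |Γ| = 0.659
RL = −20·log₁₀|Γ| = −20·log₁₀(0.659)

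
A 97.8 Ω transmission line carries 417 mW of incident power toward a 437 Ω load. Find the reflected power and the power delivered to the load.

Γ = (437 − 97.8)/(437 + 97.8) = 0.634
|Γ|² = 0.402
P_refl = |Γ|²·P_inc = 168 mW, P_del = (1 − |Γ|²)·P_inc = 249 mW

P_reflected ≈ 168 mW; P_delivered ≈ 249 mW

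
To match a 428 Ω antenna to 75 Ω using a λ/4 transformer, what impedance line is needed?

Z_qwt = √(Z_0·R_L) = √(75 × 428) = √32100

Z_qwt ≈ 179 Ω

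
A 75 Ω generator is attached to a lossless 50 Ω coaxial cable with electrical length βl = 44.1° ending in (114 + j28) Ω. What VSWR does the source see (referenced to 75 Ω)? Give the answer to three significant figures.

VSWR ≈ 2.46

tan(βl) = 0.969
Z_in = Z_0·(Z_L + jZ_0·tanβl)/(Z_0 + jZ_L·tanβl) = 43.4 − j42.6 Ω
Γ_s = (Z_in − Z_s)/(Z_in + Z_s) = (-31.6 − j42.6)/(118 − j42.6), |Γ_s| = 0.421
VSWR = (1 + |Γ_s|)/(1 − |Γ_s|)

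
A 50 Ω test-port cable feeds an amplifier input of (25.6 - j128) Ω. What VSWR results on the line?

VSWR ≈ 15.2

Γ = (Z_L − Z_0)/(Z_L + Z_0) = (-24.4 − j128)/(75.6 − j128)
|Γ| = 130/149 = 0.877
VSWR = (1 + |Γ|)/(1 − |Γ|) = 1.88/0.123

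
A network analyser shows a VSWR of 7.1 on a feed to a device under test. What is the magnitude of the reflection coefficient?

|Γ| = (S − 1)/(S + 1) = (7.1 − 1)/(7.1 + 1) = 6.1/8.1

|Γ| ≈ 0.753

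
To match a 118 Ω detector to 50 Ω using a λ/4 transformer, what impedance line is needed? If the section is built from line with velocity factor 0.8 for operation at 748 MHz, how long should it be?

Z_qwt = √(Z_0·R_L) = √(50 × 118) = √5900
λ = 0.8·c/f = 0.321 m, so l = λ/4 = 0.0802 m

Z_qwt ≈ 76.8 Ω; length ≈ 8.02 cm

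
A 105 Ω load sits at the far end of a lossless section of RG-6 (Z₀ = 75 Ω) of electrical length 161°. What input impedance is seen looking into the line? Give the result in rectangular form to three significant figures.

tan(βl) = tan(161°) = -0.344
Z_in = Z_0·(Z_L + jZ_0·tanβl)/(Z_0 + jZ_L·tanβl)
     = 75·(105 − j25.8)/(75 − j36.2)

Z_in ≈ 95.3 + j20.1 Ω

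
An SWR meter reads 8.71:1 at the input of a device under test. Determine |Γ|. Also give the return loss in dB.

|Γ| = (S − 1)/(S + 1) = (8.71 − 1)/(8.71 + 1) = 7.71/9.71
RL = −20·log₁₀|Γ| = −20·log₁₀(0.794)

|Γ| ≈ 0.794; return loss ≈ 2 dB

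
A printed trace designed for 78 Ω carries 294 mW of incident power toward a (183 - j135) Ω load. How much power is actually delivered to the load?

|Γ| = |(105 − j135)/(261 − j135)| = 0.582
|Γ|² = 0.339
P_refl = |Γ|²·P_inc = 99.6 mW, P_del = (1 − |Γ|²)·P_inc = 194 mW

P_delivered ≈ 194 mW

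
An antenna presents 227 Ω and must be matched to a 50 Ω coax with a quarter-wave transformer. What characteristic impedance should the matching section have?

Z_qwt = √(Z_0·R_L) = √(50 × 227) = √11350

Z_qwt ≈ 107 Ω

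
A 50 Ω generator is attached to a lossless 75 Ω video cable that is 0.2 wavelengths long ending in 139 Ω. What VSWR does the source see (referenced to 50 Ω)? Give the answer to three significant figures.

βl = 2π × 0.2 = 72°
tan(βl) = 3.08
Z_in = Z_0·(Z_L + jZ_0·tanβl)/(Z_0 + jZ_L·tanβl) = 43.4 − j16.8 Ω
Γ_s = (Z_in − Z_s)/(Z_in + Z_s) = (-6.59 − j16.8)/(93.4 − j16.8), |Γ_s| = 0.19
VSWR = (1 + |Γ_s|)/(1 − |Γ_s|)

VSWR ≈ 1.47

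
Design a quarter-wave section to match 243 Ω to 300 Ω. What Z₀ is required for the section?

Z_qwt ≈ 270 Ω

Z_qwt = √(Z_0·R_L) = √(300 × 243) = √72900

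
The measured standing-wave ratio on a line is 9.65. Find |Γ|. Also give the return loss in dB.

|Γ| = (S − 1)/(S + 1) = (9.65 − 1)/(9.65 + 1) = 8.65/10.7
RL = −20·log₁₀|Γ| = −20·log₁₀(0.812)

|Γ| ≈ 0.812; return loss ≈ 1.81 dB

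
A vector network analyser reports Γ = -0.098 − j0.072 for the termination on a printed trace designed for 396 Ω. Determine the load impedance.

Z_L ≈ 322 − j47.1 Ω

Z_L = Z_0·(1 + Γ)/(1 − Γ) = 396·(0.902 − j0.072)/(1.1 + j0.072)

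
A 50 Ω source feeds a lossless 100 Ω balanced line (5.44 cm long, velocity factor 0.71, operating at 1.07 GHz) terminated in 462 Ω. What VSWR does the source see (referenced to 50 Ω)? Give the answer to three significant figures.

VSWR ≈ 2.48

λ = v/f = 0.71·c / 1.07 GHz = 0.199 m
βl = 2π·l/λ = 2π × 0.273 = 98.4°
tan(βl) = -6.79
Z_in = Z_0·(Z_L + jZ_0·tanβl)/(Z_0 + jZ_L·tanβl) = 22.1 + j14 Ω
Γ_s = (Z_in − Z_s)/(Z_in + Z_s) = (-27.9 + j14)/(72.1 + j14), |Γ_s| = 0.425
VSWR = (1 + |Γ_s|)/(1 − |Γ_s|)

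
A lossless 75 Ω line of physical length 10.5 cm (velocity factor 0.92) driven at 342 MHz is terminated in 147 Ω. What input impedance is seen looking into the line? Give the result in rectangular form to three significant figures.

Z_in ≈ 58.5 − j42.3 Ω

λ = v/f = 0.92·c / 342 MHz = 0.807 m
βl = 2π·l/λ = 2π × 0.13 = 46.8°
tan(βl) = tan(46.8°) = 1.07
Z_in = Z_0·(Z_L + jZ_0·tanβl)/(Z_0 + jZ_L·tanβl)
     = 75·(147 + j80)/(75 + j157)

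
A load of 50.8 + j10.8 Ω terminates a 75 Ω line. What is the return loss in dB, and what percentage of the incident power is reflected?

RL ≈ 13.6 dB; 4.41% of incident power reflected

Γ = (-24.2 + j10.8)/(125.8 + j10.8), |Γ| = 0.21
RL = −20·log₁₀(0.21) = 13.6 dB
P_refl/P_inc = |Γ|² = 0.0441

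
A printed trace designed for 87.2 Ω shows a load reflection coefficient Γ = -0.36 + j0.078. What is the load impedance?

Z_L ≈ 40.6 + j7.33 Ω

Z_L = Z_0·(1 + Γ)/(1 − Γ) = 87.2·(0.64 + j0.078)/(1.36 − j0.078)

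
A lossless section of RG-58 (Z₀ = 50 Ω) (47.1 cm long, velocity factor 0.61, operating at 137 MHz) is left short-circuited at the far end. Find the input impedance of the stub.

Z_in ≈ −j66.5 Ω

λ = v/f = 0.61·c / 137 MHz = 1.34 m
βl = 2π·l/λ = 2π × 0.353 = 127°
tan(βl) = -1.33
For a short-circuited stub, Z_in = jZ_0·tan(βl)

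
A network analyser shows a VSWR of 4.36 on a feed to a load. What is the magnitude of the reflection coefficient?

|Γ| ≈ 0.627

|Γ| = (S − 1)/(S + 1) = (4.36 − 1)/(4.36 + 1) = 3.36/5.36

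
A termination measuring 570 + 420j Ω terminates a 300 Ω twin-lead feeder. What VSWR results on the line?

VSWR ≈ 3.14

Γ = (Z_L − Z_0)/(Z_L + Z_0) = (270 + j420)/(870 + j420)
|Γ| = 499/966 = 0.517
VSWR = (1 + |Γ|)/(1 − |Γ|) = 1.52/0.483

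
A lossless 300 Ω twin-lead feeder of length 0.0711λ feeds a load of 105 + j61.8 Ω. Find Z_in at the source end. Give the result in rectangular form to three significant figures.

Z_in ≈ 154 + j199 Ω

βl = 2π × 0.0711 = 25.6°
tan(βl) = tan(25.6°) = 0.479
Z_in = Z_0·(Z_L + jZ_0·tanβl)/(Z_0 + jZ_L·tanβl)
     = 300·(105 + j206)/(270 + j50.3)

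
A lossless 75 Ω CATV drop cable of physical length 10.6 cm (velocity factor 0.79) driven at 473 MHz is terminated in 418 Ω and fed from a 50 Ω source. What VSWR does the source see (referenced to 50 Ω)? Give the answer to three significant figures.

λ = v/f = 0.79·c / 473 MHz = 0.501 m
βl = 2π·l/λ = 2π × 0.212 = 76.2°
tan(βl) = 4.06
Z_in = Z_0·(Z_L + jZ_0·tanβl)/(Z_0 + jZ_L·tanβl) = 14.2 − j17.8 Ω
Γ_s = (Z_in − Z_s)/(Z_in + Z_s) = (-35.8 − j17.8)/(64.2 − j17.8), |Γ_s| = 0.599
VSWR = (1 + |Γ_s|)/(1 − |Γ_s|)

VSWR ≈ 3.99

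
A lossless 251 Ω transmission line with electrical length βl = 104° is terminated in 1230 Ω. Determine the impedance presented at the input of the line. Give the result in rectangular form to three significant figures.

tan(βl) = tan(104°) = -4.01
Z_in = Z_0·(Z_L + jZ_0·tanβl)/(Z_0 + jZ_L·tanβl)
     = 251·(1230 − j1010)/(251 − j4930)

Z_in ≈ 54.3 + j59.8 Ω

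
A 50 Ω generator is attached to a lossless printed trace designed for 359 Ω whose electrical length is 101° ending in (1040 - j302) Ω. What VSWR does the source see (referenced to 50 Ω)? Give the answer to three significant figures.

VSWR ≈ 4.16

tan(βl) = -5.14
Z_in = Z_0·(Z_L + jZ_0·tanβl)/(Z_0 + jZ_L·tanβl) = 122 + j97.1 Ω
Γ_s = (Z_in − Z_s)/(Z_in + Z_s) = (72.5 + j97.1)/(172 + j97.1), |Γ_s| = 0.612
VSWR = (1 + |Γ_s|)/(1 − |Γ_s|)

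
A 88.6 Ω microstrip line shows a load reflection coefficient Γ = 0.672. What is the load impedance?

Z_L = Z_0·(1 + Γ)/(1 − Γ) = 88.6·(1.67)/(0.328)

Z_L ≈ 452 Ω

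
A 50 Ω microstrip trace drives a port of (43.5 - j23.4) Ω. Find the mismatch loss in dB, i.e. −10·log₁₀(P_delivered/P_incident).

Γ = (-6.5 − j23.4)/(93.5 − j23.4), |Γ| = 0.252
|Γ|² = 0.0635, so P_del/P_inc = 1 − |Γ|² = 0.937
ML = −10·log₁₀(1 − |Γ|²)

mismatch loss ≈ 0.285 dB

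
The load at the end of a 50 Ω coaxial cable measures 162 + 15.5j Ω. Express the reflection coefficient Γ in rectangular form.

Γ = (Z_L − Z_0)/(Z_L + Z_0) = (112 + j15.5)/(212 + j15.5)

Γ ≈ 0.531 + j0.0343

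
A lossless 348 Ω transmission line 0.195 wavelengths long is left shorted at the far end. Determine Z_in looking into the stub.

Z_in ≈ +j967 Ω

βl = 2π × 0.195 = 70.2°
tan(βl) = 2.78
For a shorted stub, Z_in = jZ_0·tan(βl)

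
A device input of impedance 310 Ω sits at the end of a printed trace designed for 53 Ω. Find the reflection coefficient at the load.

Γ = 0.708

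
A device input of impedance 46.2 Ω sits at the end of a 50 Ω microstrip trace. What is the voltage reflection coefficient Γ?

Γ = (Z_L − Z_0)/(Z_L + Z_0) = (46.2 − 50)/(46.2 + 50) = -3.8/96.2

Γ = -0.0395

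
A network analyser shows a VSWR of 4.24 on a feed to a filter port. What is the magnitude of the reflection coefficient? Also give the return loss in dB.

|Γ| ≈ 0.618; return loss ≈ 4.18 dB

|Γ| = (S − 1)/(S + 1) = (4.24 − 1)/(4.24 + 1) = 3.24/5.24
RL = −20·log₁₀|Γ| = −20·log₁₀(0.618)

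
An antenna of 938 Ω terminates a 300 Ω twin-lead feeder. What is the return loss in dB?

Γ = (938 − 300)/(938 + 300) = 0.515
RL = −20·log₁₀|Γ| = −20·log₁₀(0.515)

RL ≈ 5.76 dB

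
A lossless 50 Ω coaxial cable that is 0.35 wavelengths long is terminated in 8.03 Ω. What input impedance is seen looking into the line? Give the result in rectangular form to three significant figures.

βl = 2π × 0.35 = 126°
tan(βl) = tan(126°) = -1.38
Z_in = Z_0·(Z_L + jZ_0·tanβl)/(Z_0 + jZ_L·tanβl)
     = 50·(8.03 − j68.8)/(50 − j11.1)

Z_in ≈ 22.2 − j63.9 Ω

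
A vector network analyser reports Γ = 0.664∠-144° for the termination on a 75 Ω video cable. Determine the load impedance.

Z_L ≈ 16.7 − j23.3 Ω

Z_L = Z_0·(1 + Γ)/(1 − Γ) = 75·(0.463 − j0.39)/(1.54 + j0.39)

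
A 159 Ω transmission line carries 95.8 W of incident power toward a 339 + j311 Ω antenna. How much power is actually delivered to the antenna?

P_delivered ≈ 59.9 W

|Γ| = |(180 + j311)/(498 + j311)| = 0.612
|Γ|² = 0.375
P_refl = |Γ|²·P_inc = 35.9 W, P_del = (1 − |Γ|²)·P_inc = 59.9 W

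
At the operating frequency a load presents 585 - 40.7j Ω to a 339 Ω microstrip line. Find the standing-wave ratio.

Γ = (Z_L − Z_0)/(Z_L + Z_0) = (246 − j40.7)/(924 − j40.7)
|Γ| = 249/925 = 0.27
VSWR = (1 + |Γ|)/(1 − |Γ|) = 1.27/0.73

VSWR ≈ 1.74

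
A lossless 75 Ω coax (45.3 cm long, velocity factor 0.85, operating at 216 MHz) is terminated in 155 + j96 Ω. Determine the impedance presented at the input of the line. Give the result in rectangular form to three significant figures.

Z_in ≈ 34.8 + j43.4 Ω

λ = v/f = 0.85·c / 216 MHz = 1.18 m
βl = 2π·l/λ = 2π × 0.384 = 138°
tan(βl) = tan(138°) = -0.896
Z_in = Z_0·(Z_L + jZ_0·tanβl)/(Z_0 + jZ_L·tanβl)
     = 75·(155 + j28.8)/(161 − j139)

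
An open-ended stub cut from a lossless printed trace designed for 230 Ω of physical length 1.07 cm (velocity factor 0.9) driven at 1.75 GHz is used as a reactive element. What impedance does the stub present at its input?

λ = v/f = 0.9·c / 1.75 GHz = 0.154 m
βl = 2π·l/λ = 2π × 0.0694 = 25°
tan(βl) = 0.466
For an open-ended stub, Z_in = −jZ_0·cot(βl) = −jZ_0/tan(βl)

Z_in ≈ −j494 Ω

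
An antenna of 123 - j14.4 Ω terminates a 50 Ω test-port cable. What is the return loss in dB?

RL ≈ 7.36 dB

Γ = (73 − j14.4)/(173 − j14.4), |Γ| = 0.429
RL = −20·log₁₀|Γ| = −20·log₁₀(0.429)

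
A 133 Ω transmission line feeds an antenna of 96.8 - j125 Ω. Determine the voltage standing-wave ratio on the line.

Γ = (Z_L − Z_0)/(Z_L + Z_0) = (-36.2 − j125)/(229.8 − j125)
|Γ| = 130/262 = 0.497
VSWR = (1 + |Γ|)/(1 − |Γ|) = 1.5/0.503

VSWR ≈ 2.98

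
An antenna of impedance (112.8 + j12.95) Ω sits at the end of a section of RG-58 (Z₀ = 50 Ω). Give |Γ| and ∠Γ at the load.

Γ = (Z_L − Z_0)/(Z_L + Z_0) = (62.8 + j12.95)/(162.8 + j12.95)
|Γ| = 64.1/163 = 0.393

Γ ≈ 0.393 ∠ 7.1°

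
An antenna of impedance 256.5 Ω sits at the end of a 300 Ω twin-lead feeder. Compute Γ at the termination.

Γ = (Z_L − Z_0)/(Z_L + Z_0) = (256.5 − 300)/(256.5 + 300) = -43.5/556.5

Γ = -0.0782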